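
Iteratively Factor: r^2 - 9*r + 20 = (r - 4)*(r - 5)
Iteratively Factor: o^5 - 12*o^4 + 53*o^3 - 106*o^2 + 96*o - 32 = (o - 1)*(o^4 - 11*o^3 + 42*o^2 - 64*o + 32) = (o - 4)*(o - 1)*(o^3 - 7*o^2 + 14*o - 8) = (o - 4)^2*(o - 1)*(o^2 - 3*o + 2) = (o - 4)^2*(o - 2)*(o - 1)*(o - 1)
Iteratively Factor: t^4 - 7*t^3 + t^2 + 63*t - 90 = (t + 3)*(t^3 - 10*t^2 + 31*t - 30) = (t - 2)*(t + 3)*(t^2 - 8*t + 15) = (t - 5)*(t - 2)*(t + 3)*(t - 3)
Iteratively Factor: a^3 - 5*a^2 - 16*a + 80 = (a - 4)*(a^2 - a - 20) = (a - 4)*(a + 4)*(a - 5)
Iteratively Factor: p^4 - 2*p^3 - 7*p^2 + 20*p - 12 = (p - 2)*(p^3 - 7*p + 6) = (p - 2)*(p - 1)*(p^2 + p - 6) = (p - 2)*(p - 1)*(p + 3)*(p - 2)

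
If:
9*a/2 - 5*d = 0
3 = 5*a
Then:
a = 3/5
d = 27/50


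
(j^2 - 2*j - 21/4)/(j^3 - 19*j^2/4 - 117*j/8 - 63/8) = 2*(2*j - 7)/(4*j^2 - 25*j - 21)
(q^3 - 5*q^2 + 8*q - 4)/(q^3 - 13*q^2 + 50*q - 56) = (q^2 - 3*q + 2)/(q^2 - 11*q + 28)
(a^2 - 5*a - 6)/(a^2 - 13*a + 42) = (a + 1)/(a - 7)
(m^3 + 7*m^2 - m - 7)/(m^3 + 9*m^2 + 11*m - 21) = (m + 1)/(m + 3)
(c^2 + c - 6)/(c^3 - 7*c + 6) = 1/(c - 1)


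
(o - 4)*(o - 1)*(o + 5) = o^3 - 21*o + 20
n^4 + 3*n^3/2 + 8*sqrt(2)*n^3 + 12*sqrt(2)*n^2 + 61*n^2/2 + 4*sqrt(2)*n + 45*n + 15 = (n + 1/2)*(n + 1)*(n + 3*sqrt(2))*(n + 5*sqrt(2))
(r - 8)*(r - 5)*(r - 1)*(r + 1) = r^4 - 13*r^3 + 39*r^2 + 13*r - 40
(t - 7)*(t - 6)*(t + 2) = t^3 - 11*t^2 + 16*t + 84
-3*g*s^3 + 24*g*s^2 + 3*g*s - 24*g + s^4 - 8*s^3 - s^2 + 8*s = (-3*g + s)*(s - 8)*(s - 1)*(s + 1)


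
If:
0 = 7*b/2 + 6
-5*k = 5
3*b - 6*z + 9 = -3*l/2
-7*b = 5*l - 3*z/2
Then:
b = -12/7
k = -1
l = 726/259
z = 348/259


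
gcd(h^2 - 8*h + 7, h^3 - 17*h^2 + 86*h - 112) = h - 7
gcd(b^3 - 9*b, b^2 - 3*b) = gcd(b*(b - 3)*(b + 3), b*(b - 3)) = b^2 - 3*b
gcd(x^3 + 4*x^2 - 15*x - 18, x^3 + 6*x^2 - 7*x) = 1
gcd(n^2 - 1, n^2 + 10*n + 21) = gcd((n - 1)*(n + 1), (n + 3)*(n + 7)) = 1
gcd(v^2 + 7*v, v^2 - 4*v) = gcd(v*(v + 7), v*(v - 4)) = v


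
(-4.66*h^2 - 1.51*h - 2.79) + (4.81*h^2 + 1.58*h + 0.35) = 0.149999999999999*h^2 + 0.0700000000000001*h - 2.44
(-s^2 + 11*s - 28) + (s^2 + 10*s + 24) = 21*s - 4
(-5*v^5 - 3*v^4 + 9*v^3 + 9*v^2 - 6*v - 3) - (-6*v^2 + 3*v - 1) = -5*v^5 - 3*v^4 + 9*v^3 + 15*v^2 - 9*v - 2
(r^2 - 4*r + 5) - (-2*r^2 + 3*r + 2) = 3*r^2 - 7*r + 3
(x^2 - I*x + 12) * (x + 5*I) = x^3 + 4*I*x^2 + 17*x + 60*I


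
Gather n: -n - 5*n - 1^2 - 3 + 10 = 6 - 6*n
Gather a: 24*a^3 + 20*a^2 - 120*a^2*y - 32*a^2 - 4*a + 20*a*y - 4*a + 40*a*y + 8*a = 24*a^3 + a^2*(-120*y - 12) + 60*a*y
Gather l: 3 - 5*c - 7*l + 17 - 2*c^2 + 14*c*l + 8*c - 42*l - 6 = -2*c^2 + 3*c + l*(14*c - 49) + 14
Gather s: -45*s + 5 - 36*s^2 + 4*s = -36*s^2 - 41*s + 5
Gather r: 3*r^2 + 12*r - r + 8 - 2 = 3*r^2 + 11*r + 6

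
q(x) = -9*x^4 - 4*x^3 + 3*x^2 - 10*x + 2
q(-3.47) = -1064.90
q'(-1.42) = 60.36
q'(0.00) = -10.00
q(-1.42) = -2.89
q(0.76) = -8.63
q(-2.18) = -123.77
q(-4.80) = -4216.09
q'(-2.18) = 292.86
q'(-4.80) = 3666.03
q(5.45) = -8551.05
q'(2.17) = -421.35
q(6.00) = -12478.00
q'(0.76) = -28.17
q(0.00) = 2.00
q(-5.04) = -5166.47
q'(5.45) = -6161.36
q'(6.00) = -8182.00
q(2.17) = -246.01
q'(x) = -36*x^3 - 12*x^2 + 6*x - 10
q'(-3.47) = 1328.84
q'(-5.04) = 4263.81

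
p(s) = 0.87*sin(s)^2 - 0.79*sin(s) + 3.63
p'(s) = 1.74*sin(s)*cos(s) - 0.79*cos(s)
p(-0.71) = 4.51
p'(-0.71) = -1.46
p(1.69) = 3.70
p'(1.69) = -0.11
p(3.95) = 4.66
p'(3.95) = 1.41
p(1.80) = 3.69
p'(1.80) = -0.21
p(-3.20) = 3.59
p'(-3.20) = 0.69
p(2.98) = 3.53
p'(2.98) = 0.50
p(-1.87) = 5.18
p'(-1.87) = 0.72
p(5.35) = 4.83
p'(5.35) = -1.30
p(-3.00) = 3.76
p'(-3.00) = 1.03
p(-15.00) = 4.51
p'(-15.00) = 1.46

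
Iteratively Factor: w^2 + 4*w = (w)*(w + 4)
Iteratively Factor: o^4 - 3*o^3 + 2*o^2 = (o - 1)*(o^3 - 2*o^2) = o*(o - 1)*(o^2 - 2*o) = o^2*(o - 1)*(o - 2)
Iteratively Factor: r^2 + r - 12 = (r - 3)*(r + 4)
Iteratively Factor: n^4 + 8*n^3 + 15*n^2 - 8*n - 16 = (n + 4)*(n^3 + 4*n^2 - n - 4) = (n + 4)^2*(n^2 - 1) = (n - 1)*(n + 4)^2*(n + 1)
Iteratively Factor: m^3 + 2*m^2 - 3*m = (m - 1)*(m^2 + 3*m) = m*(m - 1)*(m + 3)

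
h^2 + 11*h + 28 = (h + 4)*(h + 7)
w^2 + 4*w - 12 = (w - 2)*(w + 6)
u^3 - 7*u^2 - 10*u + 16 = (u - 8)*(u - 1)*(u + 2)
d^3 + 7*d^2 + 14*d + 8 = (d + 1)*(d + 2)*(d + 4)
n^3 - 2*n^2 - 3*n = n*(n - 3)*(n + 1)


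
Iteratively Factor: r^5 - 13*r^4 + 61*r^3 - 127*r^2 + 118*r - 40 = (r - 5)*(r^4 - 8*r^3 + 21*r^2 - 22*r + 8) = (r - 5)*(r - 1)*(r^3 - 7*r^2 + 14*r - 8) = (r - 5)*(r - 4)*(r - 1)*(r^2 - 3*r + 2) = (r - 5)*(r - 4)*(r - 2)*(r - 1)*(r - 1)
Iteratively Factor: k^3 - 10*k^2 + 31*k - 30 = (k - 2)*(k^2 - 8*k + 15) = (k - 5)*(k - 2)*(k - 3)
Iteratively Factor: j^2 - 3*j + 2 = (j - 1)*(j - 2)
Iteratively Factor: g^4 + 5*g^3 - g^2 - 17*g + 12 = (g + 4)*(g^3 + g^2 - 5*g + 3) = (g - 1)*(g + 4)*(g^2 + 2*g - 3) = (g - 1)^2*(g + 4)*(g + 3)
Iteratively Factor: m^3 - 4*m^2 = (m - 4)*(m^2) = m*(m - 4)*(m)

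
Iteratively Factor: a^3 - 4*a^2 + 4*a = (a)*(a^2 - 4*a + 4) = a*(a - 2)*(a - 2)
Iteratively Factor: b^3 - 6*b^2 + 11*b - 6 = (b - 1)*(b^2 - 5*b + 6) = (b - 3)*(b - 1)*(b - 2)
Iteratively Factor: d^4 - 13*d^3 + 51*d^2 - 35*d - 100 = (d - 5)*(d^3 - 8*d^2 + 11*d + 20) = (d - 5)*(d - 4)*(d^2 - 4*d - 5) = (d - 5)^2*(d - 4)*(d + 1)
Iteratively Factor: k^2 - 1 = (k + 1)*(k - 1)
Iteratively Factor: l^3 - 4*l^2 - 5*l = (l)*(l^2 - 4*l - 5) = l*(l - 5)*(l + 1)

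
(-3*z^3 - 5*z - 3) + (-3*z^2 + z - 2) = -3*z^3 - 3*z^2 - 4*z - 5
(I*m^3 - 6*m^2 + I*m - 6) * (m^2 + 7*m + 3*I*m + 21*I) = I*m^5 - 9*m^4 + 7*I*m^4 - 63*m^3 - 17*I*m^3 - 9*m^2 - 119*I*m^2 - 63*m - 18*I*m - 126*I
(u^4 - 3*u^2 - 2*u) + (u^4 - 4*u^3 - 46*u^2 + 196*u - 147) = 2*u^4 - 4*u^3 - 49*u^2 + 194*u - 147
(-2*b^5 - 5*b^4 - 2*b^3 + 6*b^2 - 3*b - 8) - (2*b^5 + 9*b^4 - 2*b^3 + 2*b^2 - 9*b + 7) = -4*b^5 - 14*b^4 + 4*b^2 + 6*b - 15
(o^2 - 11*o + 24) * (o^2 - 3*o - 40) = o^4 - 14*o^3 + 17*o^2 + 368*o - 960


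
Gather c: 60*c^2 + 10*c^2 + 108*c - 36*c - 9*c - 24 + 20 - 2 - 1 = 70*c^2 + 63*c - 7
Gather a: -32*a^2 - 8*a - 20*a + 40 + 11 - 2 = -32*a^2 - 28*a + 49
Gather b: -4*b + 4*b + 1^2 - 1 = 0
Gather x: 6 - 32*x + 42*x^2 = 42*x^2 - 32*x + 6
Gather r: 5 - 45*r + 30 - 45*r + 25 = 60 - 90*r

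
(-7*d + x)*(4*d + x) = -28*d^2 - 3*d*x + x^2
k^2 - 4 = (k - 2)*(k + 2)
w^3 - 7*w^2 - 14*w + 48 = (w - 8)*(w - 2)*(w + 3)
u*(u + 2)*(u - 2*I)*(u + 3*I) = u^4 + 2*u^3 + I*u^3 + 6*u^2 + 2*I*u^2 + 12*u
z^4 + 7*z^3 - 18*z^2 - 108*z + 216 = (z - 3)*(z - 2)*(z + 6)^2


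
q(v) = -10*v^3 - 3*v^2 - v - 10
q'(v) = -30*v^2 - 6*v - 1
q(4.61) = -1058.09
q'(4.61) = -666.22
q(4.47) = -967.56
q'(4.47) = -627.25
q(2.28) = -146.40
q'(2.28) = -170.63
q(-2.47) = 124.86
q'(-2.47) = -169.21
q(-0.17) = -9.87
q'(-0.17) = -0.85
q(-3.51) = 388.99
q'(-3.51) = -349.54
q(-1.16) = 2.73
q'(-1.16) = -34.41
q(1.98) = -101.37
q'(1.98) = -130.49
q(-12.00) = 16850.00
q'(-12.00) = -4249.00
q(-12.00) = 16850.00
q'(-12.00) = -4249.00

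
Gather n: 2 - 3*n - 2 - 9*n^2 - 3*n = -9*n^2 - 6*n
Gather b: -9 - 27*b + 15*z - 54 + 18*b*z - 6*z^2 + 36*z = b*(18*z - 27) - 6*z^2 + 51*z - 63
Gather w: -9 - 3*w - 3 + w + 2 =-2*w - 10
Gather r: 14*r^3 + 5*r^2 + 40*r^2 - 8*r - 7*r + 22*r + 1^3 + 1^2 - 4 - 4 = 14*r^3 + 45*r^2 + 7*r - 6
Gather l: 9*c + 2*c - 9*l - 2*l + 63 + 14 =11*c - 11*l + 77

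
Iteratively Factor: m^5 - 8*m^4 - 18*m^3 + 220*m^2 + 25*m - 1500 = (m + 4)*(m^4 - 12*m^3 + 30*m^2 + 100*m - 375) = (m + 3)*(m + 4)*(m^3 - 15*m^2 + 75*m - 125) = (m - 5)*(m + 3)*(m + 4)*(m^2 - 10*m + 25) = (m - 5)^2*(m + 3)*(m + 4)*(m - 5)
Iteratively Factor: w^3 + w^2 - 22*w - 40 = (w + 2)*(w^2 - w - 20) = (w - 5)*(w + 2)*(w + 4)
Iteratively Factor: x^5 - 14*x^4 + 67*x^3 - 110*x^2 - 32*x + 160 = (x - 5)*(x^4 - 9*x^3 + 22*x^2 - 32) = (x - 5)*(x + 1)*(x^3 - 10*x^2 + 32*x - 32) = (x - 5)*(x - 2)*(x + 1)*(x^2 - 8*x + 16) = (x - 5)*(x - 4)*(x - 2)*(x + 1)*(x - 4)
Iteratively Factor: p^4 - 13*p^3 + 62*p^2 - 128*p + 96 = (p - 2)*(p^3 - 11*p^2 + 40*p - 48) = (p - 4)*(p - 2)*(p^2 - 7*p + 12) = (p - 4)^2*(p - 2)*(p - 3)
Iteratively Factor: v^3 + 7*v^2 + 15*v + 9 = (v + 3)*(v^2 + 4*v + 3) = (v + 1)*(v + 3)*(v + 3)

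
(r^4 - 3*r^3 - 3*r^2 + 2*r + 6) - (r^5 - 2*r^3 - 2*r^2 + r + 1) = -r^5 + r^4 - r^3 - r^2 + r + 5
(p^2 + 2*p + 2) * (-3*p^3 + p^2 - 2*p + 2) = -3*p^5 - 5*p^4 - 6*p^3 + 4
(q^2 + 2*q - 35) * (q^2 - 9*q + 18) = q^4 - 7*q^3 - 35*q^2 + 351*q - 630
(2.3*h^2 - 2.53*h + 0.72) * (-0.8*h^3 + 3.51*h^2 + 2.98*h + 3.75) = -1.84*h^5 + 10.097*h^4 - 2.6023*h^3 + 3.6128*h^2 - 7.3419*h + 2.7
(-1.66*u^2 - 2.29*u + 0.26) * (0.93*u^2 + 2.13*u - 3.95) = -1.5438*u^4 - 5.6655*u^3 + 1.9211*u^2 + 9.5993*u - 1.027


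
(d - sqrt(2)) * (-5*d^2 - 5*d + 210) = -5*d^3 - 5*d^2 + 5*sqrt(2)*d^2 + 5*sqrt(2)*d + 210*d - 210*sqrt(2)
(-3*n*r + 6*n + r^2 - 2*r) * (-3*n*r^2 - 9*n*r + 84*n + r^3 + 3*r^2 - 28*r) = 9*n^2*r^3 + 9*n^2*r^2 - 306*n^2*r + 504*n^2 - 6*n*r^4 - 6*n*r^3 + 204*n*r^2 - 336*n*r + r^5 + r^4 - 34*r^3 + 56*r^2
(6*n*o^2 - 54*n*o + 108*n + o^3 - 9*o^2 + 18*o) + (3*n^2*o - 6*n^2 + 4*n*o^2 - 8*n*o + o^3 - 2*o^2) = 3*n^2*o - 6*n^2 + 10*n*o^2 - 62*n*o + 108*n + 2*o^3 - 11*o^2 + 18*o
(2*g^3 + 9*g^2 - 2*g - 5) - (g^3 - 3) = g^3 + 9*g^2 - 2*g - 2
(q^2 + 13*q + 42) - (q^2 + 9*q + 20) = 4*q + 22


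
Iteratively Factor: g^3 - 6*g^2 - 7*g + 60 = (g + 3)*(g^2 - 9*g + 20) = (g - 4)*(g + 3)*(g - 5)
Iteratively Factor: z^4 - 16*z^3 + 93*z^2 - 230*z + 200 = (z - 4)*(z^3 - 12*z^2 + 45*z - 50) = (z - 5)*(z - 4)*(z^2 - 7*z + 10) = (z - 5)^2*(z - 4)*(z - 2)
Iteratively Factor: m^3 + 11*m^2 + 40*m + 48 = (m + 4)*(m^2 + 7*m + 12) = (m + 4)^2*(m + 3)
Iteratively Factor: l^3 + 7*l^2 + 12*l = (l)*(l^2 + 7*l + 12) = l*(l + 4)*(l + 3)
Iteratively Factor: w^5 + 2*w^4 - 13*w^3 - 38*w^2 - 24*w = (w + 3)*(w^4 - w^3 - 10*w^2 - 8*w) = (w + 1)*(w + 3)*(w^3 - 2*w^2 - 8*w) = w*(w + 1)*(w + 3)*(w^2 - 2*w - 8) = w*(w - 4)*(w + 1)*(w + 3)*(w + 2)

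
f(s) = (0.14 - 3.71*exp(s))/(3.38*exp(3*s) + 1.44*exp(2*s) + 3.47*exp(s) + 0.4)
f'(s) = (0.14 - 3.71*exp(s))*(-10.14*exp(3*s) - 2.88*exp(2*s) - 3.47*exp(s))/(3.38*exp(3*s) + 1.44*exp(2*s) + 3.47*exp(s) + 0.4)^2 - 3.71*exp(s)/(3.38*exp(3*s) + 1.44*exp(2*s) + 3.47*exp(s) + 0.4)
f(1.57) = -0.04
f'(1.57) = 0.08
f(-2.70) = -0.17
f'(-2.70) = -0.32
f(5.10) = -0.00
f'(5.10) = 0.00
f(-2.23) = -0.33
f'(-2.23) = -0.33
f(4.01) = -0.00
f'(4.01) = 0.00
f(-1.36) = -0.56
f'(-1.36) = -0.17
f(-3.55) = 0.07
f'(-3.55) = -0.23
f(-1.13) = -0.59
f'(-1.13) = -0.09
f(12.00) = 0.00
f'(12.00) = 0.00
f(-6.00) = 0.32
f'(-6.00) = -0.03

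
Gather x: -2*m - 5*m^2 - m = -5*m^2 - 3*m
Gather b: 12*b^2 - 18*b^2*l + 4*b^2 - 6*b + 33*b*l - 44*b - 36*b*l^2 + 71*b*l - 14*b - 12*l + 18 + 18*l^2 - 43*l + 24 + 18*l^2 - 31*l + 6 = b^2*(16 - 18*l) + b*(-36*l^2 + 104*l - 64) + 36*l^2 - 86*l + 48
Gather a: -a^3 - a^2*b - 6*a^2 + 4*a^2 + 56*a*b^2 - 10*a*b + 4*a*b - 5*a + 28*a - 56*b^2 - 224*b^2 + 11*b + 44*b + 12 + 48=-a^3 + a^2*(-b - 2) + a*(56*b^2 - 6*b + 23) - 280*b^2 + 55*b + 60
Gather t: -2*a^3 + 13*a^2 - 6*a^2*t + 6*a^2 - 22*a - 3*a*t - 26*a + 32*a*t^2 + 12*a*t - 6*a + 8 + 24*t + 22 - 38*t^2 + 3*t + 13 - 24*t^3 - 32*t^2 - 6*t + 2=-2*a^3 + 19*a^2 - 54*a - 24*t^3 + t^2*(32*a - 70) + t*(-6*a^2 + 9*a + 21) + 45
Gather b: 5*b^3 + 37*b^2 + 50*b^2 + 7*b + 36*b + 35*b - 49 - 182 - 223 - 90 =5*b^3 + 87*b^2 + 78*b - 544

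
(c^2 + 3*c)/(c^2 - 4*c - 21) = c/(c - 7)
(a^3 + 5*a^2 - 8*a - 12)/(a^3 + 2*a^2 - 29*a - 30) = (a - 2)/(a - 5)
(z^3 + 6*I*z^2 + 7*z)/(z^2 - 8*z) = (z^2 + 6*I*z + 7)/(z - 8)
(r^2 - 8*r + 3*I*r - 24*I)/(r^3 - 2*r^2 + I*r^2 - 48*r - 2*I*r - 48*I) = (r + 3*I)/(r^2 + r*(6 + I) + 6*I)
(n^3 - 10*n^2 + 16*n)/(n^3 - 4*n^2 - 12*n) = (-n^2 + 10*n - 16)/(-n^2 + 4*n + 12)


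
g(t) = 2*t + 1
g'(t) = 2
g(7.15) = 15.30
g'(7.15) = 2.00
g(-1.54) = -2.08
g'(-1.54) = 2.00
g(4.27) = 9.54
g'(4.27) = 2.00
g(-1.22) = -1.44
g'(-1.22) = 2.00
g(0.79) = 2.58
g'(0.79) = 2.00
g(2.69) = 6.38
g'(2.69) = 2.00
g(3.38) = 7.76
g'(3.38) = 2.00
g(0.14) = 1.28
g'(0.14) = 2.00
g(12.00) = 25.00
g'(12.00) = 2.00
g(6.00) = 13.00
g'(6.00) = 2.00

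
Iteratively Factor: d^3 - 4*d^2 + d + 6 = (d + 1)*(d^2 - 5*d + 6) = (d - 2)*(d + 1)*(d - 3)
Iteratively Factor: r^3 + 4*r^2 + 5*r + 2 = (r + 1)*(r^2 + 3*r + 2) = (r + 1)^2*(r + 2)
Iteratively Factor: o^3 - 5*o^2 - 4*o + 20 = (o + 2)*(o^2 - 7*o + 10) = (o - 2)*(o + 2)*(o - 5)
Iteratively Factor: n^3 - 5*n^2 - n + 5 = (n - 5)*(n^2 - 1) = (n - 5)*(n - 1)*(n + 1)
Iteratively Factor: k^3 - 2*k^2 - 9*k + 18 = (k - 2)*(k^2 - 9) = (k - 2)*(k + 3)*(k - 3)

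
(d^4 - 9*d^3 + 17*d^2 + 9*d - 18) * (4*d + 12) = 4*d^5 - 24*d^4 - 40*d^3 + 240*d^2 + 36*d - 216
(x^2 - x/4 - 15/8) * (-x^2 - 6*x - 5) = -x^4 - 23*x^3/4 - 13*x^2/8 + 25*x/2 + 75/8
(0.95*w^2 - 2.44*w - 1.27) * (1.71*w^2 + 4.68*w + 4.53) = 1.6245*w^4 + 0.2736*w^3 - 9.2874*w^2 - 16.9968*w - 5.7531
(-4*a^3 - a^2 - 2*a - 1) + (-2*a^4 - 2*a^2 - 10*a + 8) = -2*a^4 - 4*a^3 - 3*a^2 - 12*a + 7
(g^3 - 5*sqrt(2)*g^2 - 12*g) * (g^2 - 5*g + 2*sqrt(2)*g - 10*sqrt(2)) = g^5 - 5*g^4 - 3*sqrt(2)*g^4 - 32*g^3 + 15*sqrt(2)*g^3 - 24*sqrt(2)*g^2 + 160*g^2 + 120*sqrt(2)*g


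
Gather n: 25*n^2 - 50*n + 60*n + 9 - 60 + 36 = 25*n^2 + 10*n - 15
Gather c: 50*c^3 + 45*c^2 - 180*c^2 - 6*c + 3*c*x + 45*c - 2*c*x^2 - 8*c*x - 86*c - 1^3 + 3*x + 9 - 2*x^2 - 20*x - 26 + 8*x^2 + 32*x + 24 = 50*c^3 - 135*c^2 + c*(-2*x^2 - 5*x - 47) + 6*x^2 + 15*x + 6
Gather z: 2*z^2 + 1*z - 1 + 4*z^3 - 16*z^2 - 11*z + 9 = 4*z^3 - 14*z^2 - 10*z + 8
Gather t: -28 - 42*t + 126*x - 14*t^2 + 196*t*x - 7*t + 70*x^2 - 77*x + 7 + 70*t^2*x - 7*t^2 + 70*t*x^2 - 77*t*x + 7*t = t^2*(70*x - 21) + t*(70*x^2 + 119*x - 42) + 70*x^2 + 49*x - 21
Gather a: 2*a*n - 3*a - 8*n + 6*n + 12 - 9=a*(2*n - 3) - 2*n + 3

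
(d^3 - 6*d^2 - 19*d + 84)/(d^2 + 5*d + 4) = (d^2 - 10*d + 21)/(d + 1)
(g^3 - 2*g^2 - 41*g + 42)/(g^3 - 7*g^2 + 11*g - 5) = (g^2 - g - 42)/(g^2 - 6*g + 5)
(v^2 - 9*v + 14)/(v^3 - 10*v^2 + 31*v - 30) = (v - 7)/(v^2 - 8*v + 15)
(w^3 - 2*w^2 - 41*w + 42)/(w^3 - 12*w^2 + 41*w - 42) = (w^2 + 5*w - 6)/(w^2 - 5*w + 6)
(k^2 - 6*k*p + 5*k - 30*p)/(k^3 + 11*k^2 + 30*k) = (k - 6*p)/(k*(k + 6))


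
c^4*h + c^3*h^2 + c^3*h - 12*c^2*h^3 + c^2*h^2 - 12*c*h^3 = c*(c - 3*h)*(c + 4*h)*(c*h + h)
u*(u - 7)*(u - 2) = u^3 - 9*u^2 + 14*u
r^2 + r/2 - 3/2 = (r - 1)*(r + 3/2)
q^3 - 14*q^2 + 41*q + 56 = (q - 8)*(q - 7)*(q + 1)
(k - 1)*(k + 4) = k^2 + 3*k - 4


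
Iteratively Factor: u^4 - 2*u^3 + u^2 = (u - 1)*(u^3 - u^2) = (u - 1)^2*(u^2) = u*(u - 1)^2*(u)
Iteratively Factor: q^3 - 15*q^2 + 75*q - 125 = (q - 5)*(q^2 - 10*q + 25) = (q - 5)^2*(q - 5)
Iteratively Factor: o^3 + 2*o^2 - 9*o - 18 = (o + 3)*(o^2 - o - 6) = (o + 2)*(o + 3)*(o - 3)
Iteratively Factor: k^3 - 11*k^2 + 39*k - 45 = (k - 3)*(k^2 - 8*k + 15) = (k - 3)^2*(k - 5)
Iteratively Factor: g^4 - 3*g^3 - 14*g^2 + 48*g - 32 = (g - 1)*(g^3 - 2*g^2 - 16*g + 32) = (g - 4)*(g - 1)*(g^2 + 2*g - 8) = (g - 4)*(g - 2)*(g - 1)*(g + 4)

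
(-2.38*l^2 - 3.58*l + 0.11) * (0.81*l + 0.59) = -1.9278*l^3 - 4.304*l^2 - 2.0231*l + 0.0649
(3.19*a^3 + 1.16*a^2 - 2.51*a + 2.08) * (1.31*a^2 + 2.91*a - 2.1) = 4.1789*a^5 + 10.8025*a^4 - 6.6115*a^3 - 7.0153*a^2 + 11.3238*a - 4.368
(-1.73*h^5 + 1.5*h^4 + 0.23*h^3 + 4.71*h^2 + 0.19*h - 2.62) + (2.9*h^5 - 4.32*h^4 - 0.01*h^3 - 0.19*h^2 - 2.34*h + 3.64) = 1.17*h^5 - 2.82*h^4 + 0.22*h^3 + 4.52*h^2 - 2.15*h + 1.02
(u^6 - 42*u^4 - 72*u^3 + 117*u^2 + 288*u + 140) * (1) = u^6 - 42*u^4 - 72*u^3 + 117*u^2 + 288*u + 140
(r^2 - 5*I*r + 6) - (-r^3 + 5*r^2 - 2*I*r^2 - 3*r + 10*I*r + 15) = r^3 - 4*r^2 + 2*I*r^2 + 3*r - 15*I*r - 9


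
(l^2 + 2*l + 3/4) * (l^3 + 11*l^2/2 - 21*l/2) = l^5 + 15*l^4/2 + 5*l^3/4 - 135*l^2/8 - 63*l/8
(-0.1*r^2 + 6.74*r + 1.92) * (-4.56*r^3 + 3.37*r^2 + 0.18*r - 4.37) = 0.456*r^5 - 31.0714*r^4 + 13.9406*r^3 + 8.1206*r^2 - 29.1082*r - 8.3904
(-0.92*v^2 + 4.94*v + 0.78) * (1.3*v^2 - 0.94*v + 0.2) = -1.196*v^4 + 7.2868*v^3 - 3.8136*v^2 + 0.2548*v + 0.156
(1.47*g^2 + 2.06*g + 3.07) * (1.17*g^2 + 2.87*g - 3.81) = 1.7199*g^4 + 6.6291*g^3 + 3.9034*g^2 + 0.9623*g - 11.6967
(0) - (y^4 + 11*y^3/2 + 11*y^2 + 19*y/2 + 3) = -y^4 - 11*y^3/2 - 11*y^2 - 19*y/2 - 3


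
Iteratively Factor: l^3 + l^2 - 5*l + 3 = (l - 1)*(l^2 + 2*l - 3) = (l - 1)^2*(l + 3)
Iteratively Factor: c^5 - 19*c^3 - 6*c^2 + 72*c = (c - 2)*(c^4 + 2*c^3 - 15*c^2 - 36*c) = c*(c - 2)*(c^3 + 2*c^2 - 15*c - 36) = c*(c - 2)*(c + 3)*(c^2 - c - 12) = c*(c - 2)*(c + 3)^2*(c - 4)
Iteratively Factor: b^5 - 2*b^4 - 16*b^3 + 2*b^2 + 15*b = (b + 3)*(b^4 - 5*b^3 - b^2 + 5*b) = (b + 1)*(b + 3)*(b^3 - 6*b^2 + 5*b) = (b - 5)*(b + 1)*(b + 3)*(b^2 - b) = (b - 5)*(b - 1)*(b + 1)*(b + 3)*(b)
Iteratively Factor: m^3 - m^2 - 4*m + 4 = (m + 2)*(m^2 - 3*m + 2) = (m - 1)*(m + 2)*(m - 2)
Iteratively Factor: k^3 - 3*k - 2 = (k + 1)*(k^2 - k - 2) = (k - 2)*(k + 1)*(k + 1)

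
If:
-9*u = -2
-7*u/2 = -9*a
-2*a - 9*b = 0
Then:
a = 7/81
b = -14/729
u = 2/9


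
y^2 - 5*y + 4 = (y - 4)*(y - 1)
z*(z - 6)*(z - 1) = z^3 - 7*z^2 + 6*z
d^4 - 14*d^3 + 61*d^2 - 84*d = d*(d - 7)*(d - 4)*(d - 3)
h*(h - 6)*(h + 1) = h^3 - 5*h^2 - 6*h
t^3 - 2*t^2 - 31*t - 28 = (t - 7)*(t + 1)*(t + 4)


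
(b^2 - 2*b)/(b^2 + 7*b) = (b - 2)/(b + 7)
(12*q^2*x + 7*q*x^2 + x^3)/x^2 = 12*q^2/x + 7*q + x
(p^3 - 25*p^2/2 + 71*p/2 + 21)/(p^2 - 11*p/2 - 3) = p - 7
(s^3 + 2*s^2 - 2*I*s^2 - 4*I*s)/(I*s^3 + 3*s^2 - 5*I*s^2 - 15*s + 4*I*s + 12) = -s*(I*s^2 + 2*s*(1 + I) + 4)/(s^3 - s^2*(5 + 3*I) + s*(4 + 15*I) - 12*I)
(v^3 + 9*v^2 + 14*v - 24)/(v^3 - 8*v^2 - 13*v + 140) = (v^2 + 5*v - 6)/(v^2 - 12*v + 35)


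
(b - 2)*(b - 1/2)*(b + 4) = b^3 + 3*b^2/2 - 9*b + 4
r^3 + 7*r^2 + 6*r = r*(r + 1)*(r + 6)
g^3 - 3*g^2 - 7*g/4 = g*(g - 7/2)*(g + 1/2)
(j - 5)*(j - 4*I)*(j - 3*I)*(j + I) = j^4 - 5*j^3 - 6*I*j^3 - 5*j^2 + 30*I*j^2 + 25*j - 12*I*j + 60*I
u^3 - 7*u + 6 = (u - 2)*(u - 1)*(u + 3)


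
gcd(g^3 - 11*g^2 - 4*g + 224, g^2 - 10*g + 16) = g - 8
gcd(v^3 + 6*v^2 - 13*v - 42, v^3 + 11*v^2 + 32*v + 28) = v^2 + 9*v + 14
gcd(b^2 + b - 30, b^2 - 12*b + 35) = b - 5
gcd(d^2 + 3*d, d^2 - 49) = 1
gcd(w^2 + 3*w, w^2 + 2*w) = w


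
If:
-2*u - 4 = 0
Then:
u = -2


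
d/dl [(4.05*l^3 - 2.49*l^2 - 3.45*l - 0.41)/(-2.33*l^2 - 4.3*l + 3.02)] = (-9.4365*l^4 - 34.83*l^3 + 39.3615*l^2 - 16.9502*l - 12.182)/(5.4289*l^4 + 20.038*l^3 + 4.4168*l^2 - 25.972*l + 9.1204)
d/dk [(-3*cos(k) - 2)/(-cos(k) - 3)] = -7*sin(k)/(cos(k) + 3)^2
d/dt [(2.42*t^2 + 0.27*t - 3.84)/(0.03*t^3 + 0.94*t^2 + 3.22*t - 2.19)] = (-0.0726*t^4 - 0.0162000000000004*t^3 + 7.8842*t^2 - 3.3804*t + 11.7735)/(0.0009*t^6 + 0.0564*t^5 + 1.0768*t^4 + 5.9222*t^3 + 6.2512*t^2 - 14.1036*t + 4.7961)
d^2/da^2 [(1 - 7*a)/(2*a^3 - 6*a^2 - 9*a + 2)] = 6*(-28*a^5 + 92*a^4 - 158*a^3 + 74*a^2 - 34*a - 11)/(8*a^9 - 72*a^8 + 108*a^7 + 456*a^6 - 630*a^5 - 1458*a^4 - 57*a^3 + 414*a^2 - 108*a + 8)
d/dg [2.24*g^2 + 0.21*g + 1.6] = 4.48*g + 0.21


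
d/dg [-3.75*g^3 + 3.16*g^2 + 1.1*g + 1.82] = -11.25*g^2 + 6.32*g + 1.1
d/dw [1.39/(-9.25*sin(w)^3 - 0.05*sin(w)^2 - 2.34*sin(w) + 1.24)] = (38.5725*sin(w)^2 + 0.139*sin(w) + 3.2526)*cos(w)/(9.25*sin(w)^3 + 0.05*sin(w)^2 + 2.34*sin(w) - 1.24)^2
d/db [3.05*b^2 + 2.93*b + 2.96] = 6.1*b + 2.93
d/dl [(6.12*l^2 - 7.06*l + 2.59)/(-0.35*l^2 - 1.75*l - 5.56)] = (-13.181*l^2 - 66.2414*l + 43.7861)/(0.1225*l^4 + 1.225*l^3 + 6.9545*l^2 + 19.46*l + 30.9136)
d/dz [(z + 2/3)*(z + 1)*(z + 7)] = 3*z^2 + 52*z/3 + 37/3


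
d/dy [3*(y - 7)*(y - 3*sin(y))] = 3*y + 3*(7 - y)*(3*cos(y) - 1) - 9*sin(y)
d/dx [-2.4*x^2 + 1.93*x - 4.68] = 1.93 - 4.8*x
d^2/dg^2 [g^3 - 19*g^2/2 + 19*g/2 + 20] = 6*g - 19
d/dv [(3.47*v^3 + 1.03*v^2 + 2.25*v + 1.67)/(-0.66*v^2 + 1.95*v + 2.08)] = (-2.2902*v^4 + 13.533*v^3 + 25.1463*v^2 + 6.4892*v + 1.4235)/(0.4356*v^4 - 2.574*v^3 + 1.0569*v^2 + 8.112*v + 4.3264)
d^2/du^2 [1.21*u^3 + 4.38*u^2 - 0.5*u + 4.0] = 7.26*u + 8.76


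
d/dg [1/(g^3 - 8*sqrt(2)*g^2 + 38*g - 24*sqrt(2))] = (-3*g^2 + 16*sqrt(2)*g - 38)/(g^3 - 8*sqrt(2)*g^2 + 38*g - 24*sqrt(2))^2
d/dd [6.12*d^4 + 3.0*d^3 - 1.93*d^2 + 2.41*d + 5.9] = 24.48*d^3 + 9.0*d^2 - 3.86*d + 2.41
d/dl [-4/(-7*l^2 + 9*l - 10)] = 4*(9 - 14*l)/(7*l^2 - 9*l + 10)^2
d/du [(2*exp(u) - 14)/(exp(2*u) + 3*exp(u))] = 2*(-exp(2*u) + 14*exp(u) + 21)*exp(-u)/(exp(2*u) + 6*exp(u) + 9)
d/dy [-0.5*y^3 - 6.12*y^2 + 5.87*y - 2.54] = -1.5*y^2 - 12.24*y + 5.87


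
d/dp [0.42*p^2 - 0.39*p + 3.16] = 0.84*p - 0.39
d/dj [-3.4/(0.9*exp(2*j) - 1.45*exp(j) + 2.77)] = (6.12*exp(j) - 4.93)*exp(j)/(0.9*exp(2*j) - 1.45*exp(j) + 2.77)^2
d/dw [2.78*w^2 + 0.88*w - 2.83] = 5.56*w + 0.88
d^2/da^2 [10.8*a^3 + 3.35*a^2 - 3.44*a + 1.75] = 64.8*a + 6.7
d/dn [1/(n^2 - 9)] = -2*n/(n^2 - 9)^2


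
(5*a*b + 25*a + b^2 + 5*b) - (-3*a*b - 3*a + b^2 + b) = 8*a*b + 28*a + 4*b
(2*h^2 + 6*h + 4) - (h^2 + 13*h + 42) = h^2 - 7*h - 38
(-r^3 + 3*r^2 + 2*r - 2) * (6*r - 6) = -6*r^4 + 24*r^3 - 6*r^2 - 24*r + 12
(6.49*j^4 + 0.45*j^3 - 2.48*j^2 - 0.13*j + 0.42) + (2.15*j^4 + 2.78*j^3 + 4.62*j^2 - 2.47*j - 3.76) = 8.64*j^4 + 3.23*j^3 + 2.14*j^2 - 2.6*j - 3.34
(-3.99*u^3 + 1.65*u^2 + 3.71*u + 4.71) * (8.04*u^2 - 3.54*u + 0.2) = -32.0796*u^5 + 27.3906*u^4 + 23.1894*u^3 + 25.065*u^2 - 15.9314*u + 0.942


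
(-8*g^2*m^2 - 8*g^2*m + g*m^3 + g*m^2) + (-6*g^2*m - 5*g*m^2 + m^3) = -8*g^2*m^2 - 14*g^2*m + g*m^3 - 4*g*m^2 + m^3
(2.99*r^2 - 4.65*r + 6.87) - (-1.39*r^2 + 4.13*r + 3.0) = 4.38*r^2 - 8.78*r + 3.87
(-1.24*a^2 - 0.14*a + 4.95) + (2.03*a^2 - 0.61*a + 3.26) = 0.79*a^2 - 0.75*a + 8.21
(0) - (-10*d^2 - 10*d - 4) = 10*d^2 + 10*d + 4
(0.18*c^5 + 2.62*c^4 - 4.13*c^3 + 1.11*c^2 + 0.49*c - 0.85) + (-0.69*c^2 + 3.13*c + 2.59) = 0.18*c^5 + 2.62*c^4 - 4.13*c^3 + 0.42*c^2 + 3.62*c + 1.74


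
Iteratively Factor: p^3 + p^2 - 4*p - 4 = (p - 2)*(p^2 + 3*p + 2) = (p - 2)*(p + 2)*(p + 1)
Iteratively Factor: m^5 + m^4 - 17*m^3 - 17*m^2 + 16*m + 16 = (m - 1)*(m^4 + 2*m^3 - 15*m^2 - 32*m - 16) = (m - 1)*(m + 4)*(m^3 - 2*m^2 - 7*m - 4) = (m - 4)*(m - 1)*(m + 4)*(m^2 + 2*m + 1) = (m - 4)*(m - 1)*(m + 1)*(m + 4)*(m + 1)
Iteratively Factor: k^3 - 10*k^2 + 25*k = (k)*(k^2 - 10*k + 25) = k*(k - 5)*(k - 5)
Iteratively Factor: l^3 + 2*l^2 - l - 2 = (l - 1)*(l^2 + 3*l + 2) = (l - 1)*(l + 1)*(l + 2)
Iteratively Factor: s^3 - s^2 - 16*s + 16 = (s - 4)*(s^2 + 3*s - 4) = (s - 4)*(s - 1)*(s + 4)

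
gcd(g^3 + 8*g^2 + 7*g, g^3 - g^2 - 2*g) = g^2 + g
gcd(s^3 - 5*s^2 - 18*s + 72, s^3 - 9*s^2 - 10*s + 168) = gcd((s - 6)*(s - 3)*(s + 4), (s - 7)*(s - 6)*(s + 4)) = s^2 - 2*s - 24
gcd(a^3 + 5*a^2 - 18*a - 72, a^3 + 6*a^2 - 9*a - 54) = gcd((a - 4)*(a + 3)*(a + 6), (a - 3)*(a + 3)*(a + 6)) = a^2 + 9*a + 18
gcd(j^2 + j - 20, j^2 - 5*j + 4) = j - 4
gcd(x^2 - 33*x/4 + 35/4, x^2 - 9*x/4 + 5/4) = x - 5/4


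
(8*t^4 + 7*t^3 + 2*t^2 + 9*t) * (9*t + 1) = 72*t^5 + 71*t^4 + 25*t^3 + 83*t^2 + 9*t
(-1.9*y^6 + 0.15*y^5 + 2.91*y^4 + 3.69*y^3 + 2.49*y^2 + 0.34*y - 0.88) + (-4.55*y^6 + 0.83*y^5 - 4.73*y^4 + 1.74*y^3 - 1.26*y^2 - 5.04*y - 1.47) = -6.45*y^6 + 0.98*y^5 - 1.82*y^4 + 5.43*y^3 + 1.23*y^2 - 4.7*y - 2.35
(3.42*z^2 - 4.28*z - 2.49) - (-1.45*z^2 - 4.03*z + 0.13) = 4.87*z^2 - 0.25*z - 2.62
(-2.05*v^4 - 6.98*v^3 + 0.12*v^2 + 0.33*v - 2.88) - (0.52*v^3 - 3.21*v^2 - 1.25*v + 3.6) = -2.05*v^4 - 7.5*v^3 + 3.33*v^2 + 1.58*v - 6.48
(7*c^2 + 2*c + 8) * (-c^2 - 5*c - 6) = -7*c^4 - 37*c^3 - 60*c^2 - 52*c - 48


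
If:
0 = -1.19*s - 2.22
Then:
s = -1.87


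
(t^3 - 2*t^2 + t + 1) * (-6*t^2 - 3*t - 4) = -6*t^5 + 9*t^4 - 4*t^3 - t^2 - 7*t - 4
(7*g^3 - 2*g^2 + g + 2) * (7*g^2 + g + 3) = 49*g^5 - 7*g^4 + 26*g^3 + 9*g^2 + 5*g + 6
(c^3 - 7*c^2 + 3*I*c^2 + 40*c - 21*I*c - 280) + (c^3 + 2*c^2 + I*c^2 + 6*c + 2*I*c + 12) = 2*c^3 - 5*c^2 + 4*I*c^2 + 46*c - 19*I*c - 268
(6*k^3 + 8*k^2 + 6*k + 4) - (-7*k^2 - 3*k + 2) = 6*k^3 + 15*k^2 + 9*k + 2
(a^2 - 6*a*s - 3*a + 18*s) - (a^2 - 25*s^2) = -6*a*s - 3*a + 25*s^2 + 18*s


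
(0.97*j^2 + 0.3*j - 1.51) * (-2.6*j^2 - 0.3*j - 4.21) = -2.522*j^4 - 1.071*j^3 - 0.247699999999999*j^2 - 0.81*j + 6.3571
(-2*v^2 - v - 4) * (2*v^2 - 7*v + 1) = -4*v^4 + 12*v^3 - 3*v^2 + 27*v - 4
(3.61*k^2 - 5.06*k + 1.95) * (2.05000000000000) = 7.4005*k^2 - 10.373*k + 3.9975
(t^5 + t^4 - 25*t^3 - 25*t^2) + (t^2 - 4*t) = t^5 + t^4 - 25*t^3 - 24*t^2 - 4*t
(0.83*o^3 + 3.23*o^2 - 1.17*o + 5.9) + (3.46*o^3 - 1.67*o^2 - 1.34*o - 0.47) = 4.29*o^3 + 1.56*o^2 - 2.51*o + 5.43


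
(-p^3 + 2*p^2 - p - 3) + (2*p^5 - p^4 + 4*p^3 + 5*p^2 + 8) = 2*p^5 - p^4 + 3*p^3 + 7*p^2 - p + 5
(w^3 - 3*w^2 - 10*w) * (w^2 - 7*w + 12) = w^5 - 10*w^4 + 23*w^3 + 34*w^2 - 120*w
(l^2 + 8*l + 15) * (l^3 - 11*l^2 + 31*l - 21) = l^5 - 3*l^4 - 42*l^3 + 62*l^2 + 297*l - 315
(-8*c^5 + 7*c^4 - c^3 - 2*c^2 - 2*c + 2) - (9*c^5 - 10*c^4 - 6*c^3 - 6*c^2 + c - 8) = -17*c^5 + 17*c^4 + 5*c^3 + 4*c^2 - 3*c + 10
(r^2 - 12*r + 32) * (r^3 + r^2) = r^5 - 11*r^4 + 20*r^3 + 32*r^2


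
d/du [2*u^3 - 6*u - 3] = 6*u^2 - 6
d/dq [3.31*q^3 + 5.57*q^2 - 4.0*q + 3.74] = 9.93*q^2 + 11.14*q - 4.0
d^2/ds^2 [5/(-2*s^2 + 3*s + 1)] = 10*(-4*s^2 + 6*s + (4*s - 3)^2 + 2)/(-2*s^2 + 3*s + 1)^3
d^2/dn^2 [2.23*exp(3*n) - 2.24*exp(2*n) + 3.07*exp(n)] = (20.07*exp(2*n) - 8.96*exp(n) + 3.07)*exp(n)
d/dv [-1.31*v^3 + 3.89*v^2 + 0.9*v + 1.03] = -3.93*v^2 + 7.78*v + 0.9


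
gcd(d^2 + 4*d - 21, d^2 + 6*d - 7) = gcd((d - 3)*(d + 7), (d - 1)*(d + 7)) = d + 7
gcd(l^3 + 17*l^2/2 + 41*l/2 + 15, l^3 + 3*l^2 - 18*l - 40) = l^2 + 7*l + 10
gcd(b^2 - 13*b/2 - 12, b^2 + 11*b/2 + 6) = b + 3/2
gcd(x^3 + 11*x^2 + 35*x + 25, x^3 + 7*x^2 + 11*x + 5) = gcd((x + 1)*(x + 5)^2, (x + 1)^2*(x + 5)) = x^2 + 6*x + 5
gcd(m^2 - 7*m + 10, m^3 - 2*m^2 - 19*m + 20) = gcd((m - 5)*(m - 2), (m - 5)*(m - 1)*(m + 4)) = m - 5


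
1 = 1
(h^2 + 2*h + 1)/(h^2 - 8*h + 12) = (h^2 + 2*h + 1)/(h^2 - 8*h + 12)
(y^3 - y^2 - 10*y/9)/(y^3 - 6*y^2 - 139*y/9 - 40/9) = y*(-9*y^2 + 9*y + 10)/(-9*y^3 + 54*y^2 + 139*y + 40)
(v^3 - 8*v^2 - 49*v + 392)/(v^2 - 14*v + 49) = (v^2 - v - 56)/(v - 7)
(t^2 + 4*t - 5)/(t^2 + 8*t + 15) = (t - 1)/(t + 3)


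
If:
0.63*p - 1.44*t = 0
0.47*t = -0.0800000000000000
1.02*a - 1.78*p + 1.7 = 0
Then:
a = -2.35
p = -0.39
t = -0.17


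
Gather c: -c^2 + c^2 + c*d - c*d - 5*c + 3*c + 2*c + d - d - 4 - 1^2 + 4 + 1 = 0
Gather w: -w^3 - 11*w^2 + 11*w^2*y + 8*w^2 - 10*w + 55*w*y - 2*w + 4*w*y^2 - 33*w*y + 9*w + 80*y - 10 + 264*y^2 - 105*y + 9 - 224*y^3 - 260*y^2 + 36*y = -w^3 + w^2*(11*y - 3) + w*(4*y^2 + 22*y - 3) - 224*y^3 + 4*y^2 + 11*y - 1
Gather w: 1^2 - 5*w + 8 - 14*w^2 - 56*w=-14*w^2 - 61*w + 9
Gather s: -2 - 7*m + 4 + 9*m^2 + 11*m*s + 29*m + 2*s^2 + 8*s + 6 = 9*m^2 + 22*m + 2*s^2 + s*(11*m + 8) + 8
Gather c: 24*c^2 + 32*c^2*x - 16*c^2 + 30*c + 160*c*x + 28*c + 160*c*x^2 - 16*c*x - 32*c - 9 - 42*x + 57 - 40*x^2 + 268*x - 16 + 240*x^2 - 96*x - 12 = c^2*(32*x + 8) + c*(160*x^2 + 144*x + 26) + 200*x^2 + 130*x + 20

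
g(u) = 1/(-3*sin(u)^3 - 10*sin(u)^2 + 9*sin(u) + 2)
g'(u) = (9*sin(u)^2*cos(u) + 20*sin(u)*cos(u) - 9*cos(u))/(-3*sin(u)^3 - 10*sin(u)^2 + 9*sin(u) + 2)^2 = (20*sin(u) - 9*cos(u)^2)*cos(u)/(3*sin(u)^3 + 10*sin(u)^2 - 9*sin(u) - 2)^2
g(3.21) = 0.75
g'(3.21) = 5.74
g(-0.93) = -0.10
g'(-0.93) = -0.11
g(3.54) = -0.35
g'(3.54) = 1.78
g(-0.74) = -0.13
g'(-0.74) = -0.23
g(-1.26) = -0.08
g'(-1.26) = -0.04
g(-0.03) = 0.58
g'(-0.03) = -3.24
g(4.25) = -0.08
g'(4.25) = 0.06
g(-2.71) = -0.30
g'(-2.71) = 1.32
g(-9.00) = -0.31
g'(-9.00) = 1.40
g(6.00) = -0.81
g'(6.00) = -8.81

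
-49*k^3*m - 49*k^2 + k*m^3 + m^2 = (-7*k + m)*(7*k + m)*(k*m + 1)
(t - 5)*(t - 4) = t^2 - 9*t + 20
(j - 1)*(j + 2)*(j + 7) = j^3 + 8*j^2 + 5*j - 14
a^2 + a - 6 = (a - 2)*(a + 3)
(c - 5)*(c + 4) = c^2 - c - 20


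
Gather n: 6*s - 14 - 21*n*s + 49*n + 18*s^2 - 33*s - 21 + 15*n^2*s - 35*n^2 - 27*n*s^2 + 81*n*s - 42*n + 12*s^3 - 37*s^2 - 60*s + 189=n^2*(15*s - 35) + n*(-27*s^2 + 60*s + 7) + 12*s^3 - 19*s^2 - 87*s + 154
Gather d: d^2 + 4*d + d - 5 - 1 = d^2 + 5*d - 6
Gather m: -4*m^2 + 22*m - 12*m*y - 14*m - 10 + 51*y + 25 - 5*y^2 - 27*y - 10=-4*m^2 + m*(8 - 12*y) - 5*y^2 + 24*y + 5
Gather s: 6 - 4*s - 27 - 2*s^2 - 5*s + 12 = -2*s^2 - 9*s - 9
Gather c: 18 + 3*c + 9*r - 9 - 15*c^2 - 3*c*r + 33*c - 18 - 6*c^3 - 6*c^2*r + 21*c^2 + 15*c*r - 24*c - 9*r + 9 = -6*c^3 + c^2*(6 - 6*r) + c*(12*r + 12)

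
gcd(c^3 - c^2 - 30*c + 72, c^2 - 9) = c - 3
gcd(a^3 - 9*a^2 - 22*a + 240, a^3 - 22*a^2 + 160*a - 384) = a^2 - 14*a + 48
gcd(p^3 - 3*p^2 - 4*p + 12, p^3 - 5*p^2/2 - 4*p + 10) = p^2 - 4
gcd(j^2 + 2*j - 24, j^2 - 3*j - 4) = j - 4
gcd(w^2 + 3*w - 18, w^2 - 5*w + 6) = w - 3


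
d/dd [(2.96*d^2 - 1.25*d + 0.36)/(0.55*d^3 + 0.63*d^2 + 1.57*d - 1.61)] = (-1.628*d^4 + 1.375*d^3 + 4.8407*d^2 - 9.9848*d + 1.4473)/(0.3025*d^6 + 0.693*d^5 + 2.1239*d^4 + 0.2072*d^3 + 0.4363*d^2 - 5.0554*d + 2.5921)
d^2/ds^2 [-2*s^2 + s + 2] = -4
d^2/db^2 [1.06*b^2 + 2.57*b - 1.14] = 2.12000000000000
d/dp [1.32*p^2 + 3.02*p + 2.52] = 2.64*p + 3.02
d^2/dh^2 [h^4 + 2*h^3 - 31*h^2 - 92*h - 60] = 12*h^2 + 12*h - 62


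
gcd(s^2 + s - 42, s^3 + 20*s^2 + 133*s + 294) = s + 7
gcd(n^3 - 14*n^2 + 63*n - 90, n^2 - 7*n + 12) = n - 3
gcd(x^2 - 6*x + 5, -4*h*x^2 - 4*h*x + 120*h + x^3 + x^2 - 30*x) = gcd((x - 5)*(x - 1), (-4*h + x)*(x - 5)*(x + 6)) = x - 5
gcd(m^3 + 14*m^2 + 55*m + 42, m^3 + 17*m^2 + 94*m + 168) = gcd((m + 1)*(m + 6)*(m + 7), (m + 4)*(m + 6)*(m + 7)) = m^2 + 13*m + 42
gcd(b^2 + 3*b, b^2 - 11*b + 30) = 1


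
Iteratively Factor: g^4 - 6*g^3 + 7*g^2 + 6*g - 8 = (g - 4)*(g^3 - 2*g^2 - g + 2) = (g - 4)*(g - 2)*(g^2 - 1) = (g - 4)*(g - 2)*(g + 1)*(g - 1)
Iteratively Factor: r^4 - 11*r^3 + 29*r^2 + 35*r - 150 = (r - 3)*(r^3 - 8*r^2 + 5*r + 50) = (r - 5)*(r - 3)*(r^2 - 3*r - 10) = (r - 5)^2*(r - 3)*(r + 2)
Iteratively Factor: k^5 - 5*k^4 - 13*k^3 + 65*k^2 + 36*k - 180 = (k - 2)*(k^4 - 3*k^3 - 19*k^2 + 27*k + 90) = (k - 2)*(k + 2)*(k^3 - 5*k^2 - 9*k + 45) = (k - 5)*(k - 2)*(k + 2)*(k^2 - 9) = (k - 5)*(k - 3)*(k - 2)*(k + 2)*(k + 3)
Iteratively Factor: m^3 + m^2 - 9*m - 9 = (m + 1)*(m^2 - 9) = (m - 3)*(m + 1)*(m + 3)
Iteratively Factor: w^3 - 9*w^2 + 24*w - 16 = (w - 4)*(w^2 - 5*w + 4) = (w - 4)^2*(w - 1)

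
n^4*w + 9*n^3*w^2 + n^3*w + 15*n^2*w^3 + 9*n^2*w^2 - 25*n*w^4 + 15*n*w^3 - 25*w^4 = (n - w)*(n + 5*w)^2*(n*w + w)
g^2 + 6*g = g*(g + 6)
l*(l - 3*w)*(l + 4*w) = l^3 + l^2*w - 12*l*w^2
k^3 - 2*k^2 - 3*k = k*(k - 3)*(k + 1)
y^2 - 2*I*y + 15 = (y - 5*I)*(y + 3*I)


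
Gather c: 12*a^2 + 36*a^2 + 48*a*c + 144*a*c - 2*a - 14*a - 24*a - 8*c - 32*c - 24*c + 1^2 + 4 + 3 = 48*a^2 - 40*a + c*(192*a - 64) + 8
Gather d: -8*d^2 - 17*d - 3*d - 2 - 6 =-8*d^2 - 20*d - 8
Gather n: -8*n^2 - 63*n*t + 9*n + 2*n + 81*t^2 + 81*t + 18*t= -8*n^2 + n*(11 - 63*t) + 81*t^2 + 99*t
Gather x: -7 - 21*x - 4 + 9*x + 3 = -12*x - 8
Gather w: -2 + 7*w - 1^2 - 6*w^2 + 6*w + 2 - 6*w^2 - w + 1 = -12*w^2 + 12*w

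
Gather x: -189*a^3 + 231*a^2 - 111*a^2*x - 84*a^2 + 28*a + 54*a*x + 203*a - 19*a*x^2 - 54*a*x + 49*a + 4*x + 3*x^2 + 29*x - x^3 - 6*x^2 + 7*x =-189*a^3 + 147*a^2 + 280*a - x^3 + x^2*(-19*a - 3) + x*(40 - 111*a^2)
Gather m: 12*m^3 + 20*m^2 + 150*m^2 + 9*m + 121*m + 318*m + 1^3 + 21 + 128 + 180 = 12*m^3 + 170*m^2 + 448*m + 330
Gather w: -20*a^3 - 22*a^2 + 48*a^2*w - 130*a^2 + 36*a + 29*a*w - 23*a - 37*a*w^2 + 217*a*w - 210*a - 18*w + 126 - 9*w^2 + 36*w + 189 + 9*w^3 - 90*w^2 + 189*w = -20*a^3 - 152*a^2 - 197*a + 9*w^3 + w^2*(-37*a - 99) + w*(48*a^2 + 246*a + 207) + 315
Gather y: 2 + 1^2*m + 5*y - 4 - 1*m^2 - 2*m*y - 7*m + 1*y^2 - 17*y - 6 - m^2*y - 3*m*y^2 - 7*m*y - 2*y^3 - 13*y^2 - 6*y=-m^2 - 6*m - 2*y^3 + y^2*(-3*m - 12) + y*(-m^2 - 9*m - 18) - 8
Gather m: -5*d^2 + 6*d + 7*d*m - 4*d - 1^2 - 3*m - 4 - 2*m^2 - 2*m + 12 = -5*d^2 + 2*d - 2*m^2 + m*(7*d - 5) + 7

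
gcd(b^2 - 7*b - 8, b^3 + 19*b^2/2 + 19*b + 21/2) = b + 1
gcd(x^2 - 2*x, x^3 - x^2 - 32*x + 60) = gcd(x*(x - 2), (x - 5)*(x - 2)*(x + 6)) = x - 2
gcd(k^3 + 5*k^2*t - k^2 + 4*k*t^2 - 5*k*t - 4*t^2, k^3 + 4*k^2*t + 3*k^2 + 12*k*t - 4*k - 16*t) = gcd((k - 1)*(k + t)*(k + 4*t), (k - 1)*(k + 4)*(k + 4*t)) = k^2 + 4*k*t - k - 4*t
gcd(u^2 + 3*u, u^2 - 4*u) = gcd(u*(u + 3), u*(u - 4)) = u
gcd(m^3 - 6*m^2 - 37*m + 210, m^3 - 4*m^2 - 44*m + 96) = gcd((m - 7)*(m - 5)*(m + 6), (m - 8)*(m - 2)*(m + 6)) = m + 6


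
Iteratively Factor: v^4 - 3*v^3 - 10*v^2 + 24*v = (v + 3)*(v^3 - 6*v^2 + 8*v) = v*(v + 3)*(v^2 - 6*v + 8) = v*(v - 4)*(v + 3)*(v - 2)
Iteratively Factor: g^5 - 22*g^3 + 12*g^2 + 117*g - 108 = (g - 3)*(g^4 + 3*g^3 - 13*g^2 - 27*g + 36) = (g - 3)*(g + 3)*(g^3 - 13*g + 12) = (g - 3)^2*(g + 3)*(g^2 + 3*g - 4) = (g - 3)^2*(g - 1)*(g + 3)*(g + 4)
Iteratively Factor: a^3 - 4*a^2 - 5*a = (a + 1)*(a^2 - 5*a) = (a - 5)*(a + 1)*(a)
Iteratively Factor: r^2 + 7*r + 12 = (r + 3)*(r + 4)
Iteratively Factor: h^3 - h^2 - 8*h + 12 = (h - 2)*(h^2 + h - 6) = (h - 2)*(h + 3)*(h - 2)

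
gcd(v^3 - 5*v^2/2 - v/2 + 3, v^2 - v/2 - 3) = v - 2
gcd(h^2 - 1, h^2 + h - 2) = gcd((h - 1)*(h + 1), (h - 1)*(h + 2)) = h - 1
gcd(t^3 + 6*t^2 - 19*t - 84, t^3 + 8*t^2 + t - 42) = t^2 + 10*t + 21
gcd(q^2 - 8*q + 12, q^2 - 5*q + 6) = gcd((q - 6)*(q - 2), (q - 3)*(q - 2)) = q - 2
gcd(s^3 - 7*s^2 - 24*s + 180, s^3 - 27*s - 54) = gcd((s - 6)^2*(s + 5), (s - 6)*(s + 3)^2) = s - 6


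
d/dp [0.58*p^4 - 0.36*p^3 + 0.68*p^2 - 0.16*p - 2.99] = 2.32*p^3 - 1.08*p^2 + 1.36*p - 0.16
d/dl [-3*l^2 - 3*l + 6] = -6*l - 3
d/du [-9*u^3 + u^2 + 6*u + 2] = -27*u^2 + 2*u + 6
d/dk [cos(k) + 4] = -sin(k)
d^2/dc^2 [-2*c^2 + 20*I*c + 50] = -4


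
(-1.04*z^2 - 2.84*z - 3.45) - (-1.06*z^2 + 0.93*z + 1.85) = 0.02*z^2 - 3.77*z - 5.3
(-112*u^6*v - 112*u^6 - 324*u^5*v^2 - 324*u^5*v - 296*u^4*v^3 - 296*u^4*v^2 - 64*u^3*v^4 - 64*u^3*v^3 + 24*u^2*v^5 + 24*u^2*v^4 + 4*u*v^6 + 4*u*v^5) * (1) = -112*u^6*v - 112*u^6 - 324*u^5*v^2 - 324*u^5*v - 296*u^4*v^3 - 296*u^4*v^2 - 64*u^3*v^4 - 64*u^3*v^3 + 24*u^2*v^5 + 24*u^2*v^4 + 4*u*v^6 + 4*u*v^5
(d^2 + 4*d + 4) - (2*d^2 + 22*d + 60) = -d^2 - 18*d - 56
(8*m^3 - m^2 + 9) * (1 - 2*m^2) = -16*m^5 + 2*m^4 + 8*m^3 - 19*m^2 + 9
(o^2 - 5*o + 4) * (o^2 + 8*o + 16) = o^4 + 3*o^3 - 20*o^2 - 48*o + 64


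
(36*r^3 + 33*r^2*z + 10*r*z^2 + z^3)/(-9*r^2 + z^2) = (12*r^2 + 7*r*z + z^2)/(-3*r + z)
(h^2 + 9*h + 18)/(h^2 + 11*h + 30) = (h + 3)/(h + 5)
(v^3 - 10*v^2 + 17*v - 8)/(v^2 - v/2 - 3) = 2*(-v^3 + 10*v^2 - 17*v + 8)/(-2*v^2 + v + 6)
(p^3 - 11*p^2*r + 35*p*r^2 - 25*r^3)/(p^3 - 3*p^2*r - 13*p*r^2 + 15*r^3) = (p - 5*r)/(p + 3*r)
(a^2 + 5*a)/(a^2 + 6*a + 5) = a/(a + 1)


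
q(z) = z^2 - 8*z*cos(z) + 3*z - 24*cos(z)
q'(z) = 8*z*sin(z) + 2*z + 24*sin(z) - 8*cos(z) + 3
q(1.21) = -6.80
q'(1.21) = 34.11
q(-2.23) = 2.06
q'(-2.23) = -1.43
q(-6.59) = 51.04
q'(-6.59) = -9.13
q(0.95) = -14.63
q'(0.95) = 25.95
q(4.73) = 35.47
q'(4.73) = -49.51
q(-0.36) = -20.72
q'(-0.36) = -12.65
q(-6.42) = 49.06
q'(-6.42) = -14.03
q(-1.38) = -4.69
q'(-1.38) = -14.00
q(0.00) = -24.00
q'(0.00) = -5.00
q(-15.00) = 107.07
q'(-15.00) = 41.51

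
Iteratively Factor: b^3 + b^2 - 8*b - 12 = (b + 2)*(b^2 - b - 6) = (b - 3)*(b + 2)*(b + 2)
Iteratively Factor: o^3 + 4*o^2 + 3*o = (o + 1)*(o^2 + 3*o) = o*(o + 1)*(o + 3)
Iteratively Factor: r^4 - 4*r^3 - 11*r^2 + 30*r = (r)*(r^3 - 4*r^2 - 11*r + 30) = r*(r + 3)*(r^2 - 7*r + 10) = r*(r - 2)*(r + 3)*(r - 5)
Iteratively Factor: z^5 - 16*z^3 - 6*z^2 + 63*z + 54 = (z + 1)*(z^4 - z^3 - 15*z^2 + 9*z + 54) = (z + 1)*(z + 2)*(z^3 - 3*z^2 - 9*z + 27) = (z + 1)*(z + 2)*(z + 3)*(z^2 - 6*z + 9) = (z - 3)*(z + 1)*(z + 2)*(z + 3)*(z - 3)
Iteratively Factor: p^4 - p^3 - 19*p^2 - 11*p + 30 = (p - 5)*(p^3 + 4*p^2 + p - 6) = (p - 5)*(p - 1)*(p^2 + 5*p + 6) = (p - 5)*(p - 1)*(p + 2)*(p + 3)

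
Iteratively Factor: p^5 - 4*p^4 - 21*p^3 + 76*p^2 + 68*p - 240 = (p + 4)*(p^4 - 8*p^3 + 11*p^2 + 32*p - 60) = (p - 5)*(p + 4)*(p^3 - 3*p^2 - 4*p + 12) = (p - 5)*(p + 2)*(p + 4)*(p^2 - 5*p + 6) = (p - 5)*(p - 2)*(p + 2)*(p + 4)*(p - 3)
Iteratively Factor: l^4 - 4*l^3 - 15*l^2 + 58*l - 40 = (l + 4)*(l^3 - 8*l^2 + 17*l - 10) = (l - 5)*(l + 4)*(l^2 - 3*l + 2) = (l - 5)*(l - 1)*(l + 4)*(l - 2)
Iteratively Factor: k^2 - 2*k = (k - 2)*(k)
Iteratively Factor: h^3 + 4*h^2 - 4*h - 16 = (h - 2)*(h^2 + 6*h + 8) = (h - 2)*(h + 4)*(h + 2)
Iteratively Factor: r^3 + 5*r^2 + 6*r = (r + 3)*(r^2 + 2*r) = r*(r + 3)*(r + 2)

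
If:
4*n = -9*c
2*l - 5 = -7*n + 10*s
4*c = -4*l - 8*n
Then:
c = -8*s/7 - 4/7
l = -4*s - 2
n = 18*s/7 + 9/7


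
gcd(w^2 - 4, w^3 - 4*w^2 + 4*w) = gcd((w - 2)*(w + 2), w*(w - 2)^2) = w - 2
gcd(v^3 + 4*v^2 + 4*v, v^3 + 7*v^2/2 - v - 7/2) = 1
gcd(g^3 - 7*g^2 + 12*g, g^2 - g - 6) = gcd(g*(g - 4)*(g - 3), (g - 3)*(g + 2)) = g - 3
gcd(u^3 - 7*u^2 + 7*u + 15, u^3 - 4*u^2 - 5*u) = u^2 - 4*u - 5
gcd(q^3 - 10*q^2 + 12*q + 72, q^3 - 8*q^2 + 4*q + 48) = q^2 - 4*q - 12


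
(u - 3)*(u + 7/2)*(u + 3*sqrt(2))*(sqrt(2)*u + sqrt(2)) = sqrt(2)*u^4 + 3*sqrt(2)*u^3/2 + 6*u^3 - 10*sqrt(2)*u^2 + 9*u^2 - 60*u - 21*sqrt(2)*u/2 - 63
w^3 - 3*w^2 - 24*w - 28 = (w - 7)*(w + 2)^2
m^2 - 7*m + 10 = (m - 5)*(m - 2)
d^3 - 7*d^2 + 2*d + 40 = (d - 5)*(d - 4)*(d + 2)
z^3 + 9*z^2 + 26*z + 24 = (z + 2)*(z + 3)*(z + 4)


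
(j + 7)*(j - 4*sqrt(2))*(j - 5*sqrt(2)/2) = j^3 - 13*sqrt(2)*j^2/2 + 7*j^2 - 91*sqrt(2)*j/2 + 20*j + 140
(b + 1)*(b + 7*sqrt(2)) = b^2 + b + 7*sqrt(2)*b + 7*sqrt(2)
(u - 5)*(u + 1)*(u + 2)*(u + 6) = u^4 + 4*u^3 - 25*u^2 - 88*u - 60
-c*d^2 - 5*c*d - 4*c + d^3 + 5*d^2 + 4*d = (-c + d)*(d + 1)*(d + 4)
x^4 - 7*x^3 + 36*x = x*(x - 6)*(x - 3)*(x + 2)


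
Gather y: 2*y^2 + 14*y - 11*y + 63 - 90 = 2*y^2 + 3*y - 27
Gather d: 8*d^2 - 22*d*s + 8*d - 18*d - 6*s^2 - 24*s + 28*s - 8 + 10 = 8*d^2 + d*(-22*s - 10) - 6*s^2 + 4*s + 2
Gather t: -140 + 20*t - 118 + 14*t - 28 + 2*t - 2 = 36*t - 288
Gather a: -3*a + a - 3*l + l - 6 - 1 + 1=-2*a - 2*l - 6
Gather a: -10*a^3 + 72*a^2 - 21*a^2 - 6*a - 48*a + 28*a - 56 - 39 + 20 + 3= -10*a^3 + 51*a^2 - 26*a - 72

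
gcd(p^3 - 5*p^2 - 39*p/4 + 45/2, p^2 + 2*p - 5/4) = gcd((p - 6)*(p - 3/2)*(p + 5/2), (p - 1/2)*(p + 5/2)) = p + 5/2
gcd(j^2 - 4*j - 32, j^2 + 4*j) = j + 4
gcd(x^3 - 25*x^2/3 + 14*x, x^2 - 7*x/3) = x^2 - 7*x/3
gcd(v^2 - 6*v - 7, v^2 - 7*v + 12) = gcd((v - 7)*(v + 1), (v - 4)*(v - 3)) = 1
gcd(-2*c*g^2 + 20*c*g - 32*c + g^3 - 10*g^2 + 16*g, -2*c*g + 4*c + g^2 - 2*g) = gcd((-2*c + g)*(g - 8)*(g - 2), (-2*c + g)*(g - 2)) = 2*c*g - 4*c - g^2 + 2*g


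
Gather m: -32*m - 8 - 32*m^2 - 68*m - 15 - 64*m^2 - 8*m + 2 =-96*m^2 - 108*m - 21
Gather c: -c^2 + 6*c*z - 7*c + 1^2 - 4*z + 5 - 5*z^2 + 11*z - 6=-c^2 + c*(6*z - 7) - 5*z^2 + 7*z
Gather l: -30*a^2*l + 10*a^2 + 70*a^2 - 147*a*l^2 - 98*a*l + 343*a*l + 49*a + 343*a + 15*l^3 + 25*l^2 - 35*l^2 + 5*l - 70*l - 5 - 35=80*a^2 + 392*a + 15*l^3 + l^2*(-147*a - 10) + l*(-30*a^2 + 245*a - 65) - 40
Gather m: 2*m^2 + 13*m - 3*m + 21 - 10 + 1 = 2*m^2 + 10*m + 12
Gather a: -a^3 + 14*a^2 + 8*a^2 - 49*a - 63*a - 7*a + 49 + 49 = -a^3 + 22*a^2 - 119*a + 98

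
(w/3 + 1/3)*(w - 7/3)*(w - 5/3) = w^3/3 - w^2 - w/27 + 35/27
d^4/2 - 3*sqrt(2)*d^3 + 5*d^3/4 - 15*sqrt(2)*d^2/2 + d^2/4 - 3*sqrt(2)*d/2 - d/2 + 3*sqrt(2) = (d/2 + 1)*(d - 1/2)*(d + 1)*(d - 6*sqrt(2))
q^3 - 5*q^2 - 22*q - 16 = (q - 8)*(q + 1)*(q + 2)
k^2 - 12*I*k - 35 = (k - 7*I)*(k - 5*I)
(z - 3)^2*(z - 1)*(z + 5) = z^4 - 2*z^3 - 20*z^2 + 66*z - 45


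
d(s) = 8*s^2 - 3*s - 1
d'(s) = 16*s - 3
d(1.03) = 4.40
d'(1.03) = 13.48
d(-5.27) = 236.99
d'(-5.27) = -87.32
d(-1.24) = 15.02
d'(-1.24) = -22.84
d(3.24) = 73.26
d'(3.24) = 48.84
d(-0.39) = 1.39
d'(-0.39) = -9.24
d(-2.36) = 50.64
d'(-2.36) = -40.76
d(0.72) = 0.99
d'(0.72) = 8.52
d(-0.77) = 6.05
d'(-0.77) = -15.32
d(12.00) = 1115.00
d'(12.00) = 189.00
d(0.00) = -1.00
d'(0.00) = -3.00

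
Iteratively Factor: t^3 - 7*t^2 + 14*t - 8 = (t - 4)*(t^2 - 3*t + 2) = (t - 4)*(t - 2)*(t - 1)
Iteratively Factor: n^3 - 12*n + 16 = (n - 2)*(n^2 + 2*n - 8) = (n - 2)^2*(n + 4)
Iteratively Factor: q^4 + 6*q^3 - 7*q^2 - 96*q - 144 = (q + 3)*(q^3 + 3*q^2 - 16*q - 48) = (q + 3)^2*(q^2 - 16) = (q - 4)*(q + 3)^2*(q + 4)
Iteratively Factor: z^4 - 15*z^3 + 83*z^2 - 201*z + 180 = (z - 4)*(z^3 - 11*z^2 + 39*z - 45) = (z - 4)*(z - 3)*(z^2 - 8*z + 15) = (z - 4)*(z - 3)^2*(z - 5)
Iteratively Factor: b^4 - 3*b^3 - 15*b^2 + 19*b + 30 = (b - 5)*(b^3 + 2*b^2 - 5*b - 6) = (b - 5)*(b - 2)*(b^2 + 4*b + 3) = (b - 5)*(b - 2)*(b + 3)*(b + 1)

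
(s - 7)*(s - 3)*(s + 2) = s^3 - 8*s^2 + s + 42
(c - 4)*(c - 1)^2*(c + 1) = c^4 - 5*c^3 + 3*c^2 + 5*c - 4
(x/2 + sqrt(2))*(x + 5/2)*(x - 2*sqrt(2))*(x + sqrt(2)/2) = x^4/2 + sqrt(2)*x^3/4 + 5*x^3/4 - 4*x^2 + 5*sqrt(2)*x^2/8 - 10*x - 2*sqrt(2)*x - 5*sqrt(2)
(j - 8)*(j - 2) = j^2 - 10*j + 16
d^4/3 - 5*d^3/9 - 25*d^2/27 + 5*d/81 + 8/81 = (d/3 + 1/3)*(d - 8/3)*(d - 1/3)*(d + 1/3)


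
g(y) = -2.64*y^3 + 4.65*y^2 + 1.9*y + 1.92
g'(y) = -7.92*y^2 + 9.3*y + 1.9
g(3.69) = -60.40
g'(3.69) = -71.62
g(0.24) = 2.61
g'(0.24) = 3.68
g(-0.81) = 4.83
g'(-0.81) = -10.83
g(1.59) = 6.08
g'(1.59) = -3.34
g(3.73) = -63.30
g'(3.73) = -73.60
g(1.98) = 3.42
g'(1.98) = -10.74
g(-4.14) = 261.08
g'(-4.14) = -172.35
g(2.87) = -16.73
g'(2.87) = -36.65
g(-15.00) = 9929.67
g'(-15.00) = -1919.60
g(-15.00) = 9929.67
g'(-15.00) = -1919.60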